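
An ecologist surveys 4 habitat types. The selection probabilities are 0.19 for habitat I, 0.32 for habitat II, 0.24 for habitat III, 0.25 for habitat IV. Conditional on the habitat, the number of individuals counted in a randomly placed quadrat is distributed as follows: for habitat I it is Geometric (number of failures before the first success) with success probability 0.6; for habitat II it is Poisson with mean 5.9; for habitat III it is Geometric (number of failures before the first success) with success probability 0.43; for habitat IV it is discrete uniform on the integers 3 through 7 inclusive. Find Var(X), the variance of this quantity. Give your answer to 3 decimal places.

8.398

Per component, I: μ=0.666667, E[X²]=1.55556; II: μ=5.9, E[X²]=40.71; III: μ=1.32558, E[X²]=4.83991; IV: μ=5, E[X²]=27.
E[X] = 0.19·0.666667 + 0.32·5.9 + 0.24·1.32558 + 0.25·5 = 3.58281.
E[X²] = 0.19·1.55556 + 0.32·40.71 + 0.24·4.83991 + 0.25·27 = 21.2343.
Var(X) = E[X²] − (E[X])² = 21.2343 − 12.8365 = 8.39783.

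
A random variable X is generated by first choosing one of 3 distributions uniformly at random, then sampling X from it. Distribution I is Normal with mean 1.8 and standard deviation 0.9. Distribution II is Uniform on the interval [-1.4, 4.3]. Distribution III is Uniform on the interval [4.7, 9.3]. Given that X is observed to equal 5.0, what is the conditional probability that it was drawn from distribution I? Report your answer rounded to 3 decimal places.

Likelihoods f(5.0 | ·): I: 0.000797072; II: 0; III: 0.217391.
Posterior ∝ prior × likelihood. Numerator for I: 0.333333·0.000797072 = 0.000265691.
Normalizing constant: 0.333333·0.000797072 + 0.333333·0 + 0.333333·0.217391 = 0.0727295.
P(I | observation) = 0.000265691 / 0.0727295 = 0.00365314.

0.004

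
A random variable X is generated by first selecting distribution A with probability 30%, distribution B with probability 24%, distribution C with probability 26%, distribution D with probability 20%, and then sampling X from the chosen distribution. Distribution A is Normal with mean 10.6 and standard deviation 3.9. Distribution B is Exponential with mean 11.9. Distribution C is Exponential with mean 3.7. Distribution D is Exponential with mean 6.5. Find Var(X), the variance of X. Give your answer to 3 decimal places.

61.406

Per component, A: μ=10.6, E[X²]=127.57; B: μ=11.9, E[X²]=283.22; C: μ=3.7, E[X²]=27.38; D: μ=6.5, E[X²]=84.5.
E[X] = 0.3·10.6 + 0.24·11.9 + 0.26·3.7 + 0.2·6.5 = 8.298.
E[X²] = 0.3·127.57 + 0.24·283.22 + 0.26·27.38 + 0.2·84.5 = 130.263.
Var(X) = E[X²] − (E[X])² = 130.263 − 68.8568 = 61.4058.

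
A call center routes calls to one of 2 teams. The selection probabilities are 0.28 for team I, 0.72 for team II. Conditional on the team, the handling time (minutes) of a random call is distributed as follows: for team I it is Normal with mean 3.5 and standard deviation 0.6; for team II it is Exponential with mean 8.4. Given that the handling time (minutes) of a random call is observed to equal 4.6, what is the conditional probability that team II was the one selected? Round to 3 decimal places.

0.588

Likelihoods f(4.6 | ·): I: 0.123852; II: 0.0688482.
Posterior ∝ prior × likelihood. Numerator for II: 0.72·0.0688482 = 0.0495707.
Normalizing constant: 0.28·0.123852 + 0.72·0.0688482 = 0.0842493.
P(II | observation) = 0.0495707 / 0.0842493 = 0.588382.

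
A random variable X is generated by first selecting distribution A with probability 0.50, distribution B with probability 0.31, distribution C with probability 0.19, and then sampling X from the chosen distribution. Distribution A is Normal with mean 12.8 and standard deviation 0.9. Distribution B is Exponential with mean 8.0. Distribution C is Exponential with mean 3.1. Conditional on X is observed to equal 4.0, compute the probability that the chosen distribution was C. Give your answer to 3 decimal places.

0.418

Likelihoods f(4.0 | ·): A: 7.69696e-22; B: 0.0758163; C: 0.0887684.
Posterior ∝ prior × likelihood. Numerator for C: 0.19·0.0887684 = 0.016866.
Normalizing constant: 0.5·7.69696e-22 + 0.31·0.0758163 + 0.19·0.0887684 = 0.0403691.
P(C | observation) = 0.016866 / 0.0403691 = 0.417795.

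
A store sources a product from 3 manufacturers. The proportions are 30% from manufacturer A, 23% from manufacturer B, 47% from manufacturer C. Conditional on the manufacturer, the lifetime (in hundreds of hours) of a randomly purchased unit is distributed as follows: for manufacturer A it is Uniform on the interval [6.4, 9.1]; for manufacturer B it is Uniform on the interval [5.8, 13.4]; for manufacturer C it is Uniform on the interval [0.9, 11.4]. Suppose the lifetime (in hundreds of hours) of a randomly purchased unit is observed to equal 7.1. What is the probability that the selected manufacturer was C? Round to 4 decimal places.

Likelihoods f(7.1 | ·): A: 0.37037; B: 0.131579; C: 0.0952381.
Posterior ∝ prior × likelihood. Numerator for C: 0.47·0.0952381 = 0.0447619.
Normalizing constant: 0.3·0.37037 + 0.23·0.131579 + 0.47·0.0952381 = 0.186136.
P(C | observation) = 0.0447619 / 0.186136 = 0.240479.

0.2405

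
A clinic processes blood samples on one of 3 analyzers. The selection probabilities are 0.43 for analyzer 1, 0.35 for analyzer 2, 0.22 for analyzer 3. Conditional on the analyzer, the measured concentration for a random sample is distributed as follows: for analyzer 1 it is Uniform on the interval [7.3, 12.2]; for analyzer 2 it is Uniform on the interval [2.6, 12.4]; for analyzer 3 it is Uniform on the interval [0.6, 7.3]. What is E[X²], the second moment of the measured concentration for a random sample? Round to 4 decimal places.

68.4814

For each component E[X²] = Var + (mean)², giving 1: 97.0633; 2: 64.2533; 3: 19.3433.
Overall E[X²] = 0.43·97.0633 + 0.35·64.2533 + 0.22·19.3433 = 68.4814.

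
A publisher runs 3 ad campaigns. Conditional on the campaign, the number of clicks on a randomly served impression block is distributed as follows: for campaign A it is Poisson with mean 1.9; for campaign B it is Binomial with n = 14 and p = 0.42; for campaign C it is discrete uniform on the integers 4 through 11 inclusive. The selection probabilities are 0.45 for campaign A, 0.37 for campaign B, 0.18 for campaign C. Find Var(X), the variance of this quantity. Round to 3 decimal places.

Per component, A: μ=1.9, E[X²]=5.51; B: μ=5.88, E[X²]=37.9848; C: μ=7.5, E[X²]=61.5.
E[X] = 0.45·1.9 + 0.37·5.88 + 0.18·7.5 = 4.3806.
E[X²] = 0.45·5.51 + 0.37·37.9848 + 0.18·61.5 = 27.6039.
Var(X) = E[X²] − (E[X])² = 27.6039 − 19.1897 = 8.41422.

8.414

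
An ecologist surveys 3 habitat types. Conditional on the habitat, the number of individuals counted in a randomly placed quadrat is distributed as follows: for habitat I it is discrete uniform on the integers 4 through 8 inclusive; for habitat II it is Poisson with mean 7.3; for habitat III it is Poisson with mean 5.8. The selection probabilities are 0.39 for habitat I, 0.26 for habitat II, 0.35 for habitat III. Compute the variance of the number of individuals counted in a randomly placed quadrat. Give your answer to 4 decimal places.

5.0896

Per component, I: μ=6, E[X²]=38; II: μ=7.3, E[X²]=60.59; III: μ=5.8, E[X²]=39.44.
E[X] = 0.39·6 + 0.26·7.3 + 0.35·5.8 = 6.268.
E[X²] = 0.39·38 + 0.26·60.59 + 0.35·39.44 = 44.3774.
Var(X) = E[X²] − (E[X])² = 44.3774 − 39.2878 = 5.08958.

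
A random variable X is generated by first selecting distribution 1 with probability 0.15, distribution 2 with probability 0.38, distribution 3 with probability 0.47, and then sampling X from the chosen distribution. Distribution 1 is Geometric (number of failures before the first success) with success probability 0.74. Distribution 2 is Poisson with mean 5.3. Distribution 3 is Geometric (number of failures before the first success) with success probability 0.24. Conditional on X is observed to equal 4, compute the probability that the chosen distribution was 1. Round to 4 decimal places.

0.0050

Likelihoods P(X=4 | ·): 1: 0.00338162; 2: 0.164109; 3: 0.0800692.
Posterior ∝ prior × likelihood. Numerator for 1: 0.15·0.00338162 = 0.000507243.
Normalizing constant: 0.15·0.00338162 + 0.38·0.164109 + 0.47·0.0800692 = 0.100501.
P(1 | observation) = 0.000507243 / 0.100501 = 0.00504714.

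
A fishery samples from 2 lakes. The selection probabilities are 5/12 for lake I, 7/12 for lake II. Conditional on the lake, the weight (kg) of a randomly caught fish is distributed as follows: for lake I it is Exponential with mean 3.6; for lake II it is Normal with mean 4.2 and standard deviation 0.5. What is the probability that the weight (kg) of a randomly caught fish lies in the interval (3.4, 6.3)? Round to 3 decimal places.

0.641

Conditional on each lake, P(3.4 < X < 6.3): I: 0.215122; II: 0.945187.
By total probability, P(3.4 < X < 6.3) = 0.416667·0.215122 + 0.583333·0.945187 = 0.640993.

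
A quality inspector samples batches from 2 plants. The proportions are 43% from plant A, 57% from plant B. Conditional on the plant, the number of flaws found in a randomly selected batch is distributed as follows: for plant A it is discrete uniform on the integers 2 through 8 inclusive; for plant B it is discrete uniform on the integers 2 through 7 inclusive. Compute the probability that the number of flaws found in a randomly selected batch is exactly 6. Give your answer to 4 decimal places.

0.1564

Conditional on each plant, P(X = 6): A: 0.142857; B: 0.166667.
By total probability, P(X = 6) = 0.43·0.142857 + 0.57·0.166667 = 0.156429.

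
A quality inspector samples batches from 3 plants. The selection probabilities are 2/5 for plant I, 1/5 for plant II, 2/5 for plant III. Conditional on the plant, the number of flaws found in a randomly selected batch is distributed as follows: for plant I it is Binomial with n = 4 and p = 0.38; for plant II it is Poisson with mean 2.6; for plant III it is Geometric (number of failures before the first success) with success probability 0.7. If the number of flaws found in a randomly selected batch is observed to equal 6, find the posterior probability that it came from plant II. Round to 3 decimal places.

Likelihoods P(X=6 | ·): I: 0; II: 0.0318671; III: 0.0005103.
Posterior ∝ prior × likelihood. Numerator for II: 0.2·0.0318671 = 0.00637341.
Normalizing constant: 0.4·0 + 0.2·0.0318671 + 0.4·0.0005103 = 0.00657753.
P(II | observation) = 0.00637341 / 0.00657753 = 0.968967.

0.969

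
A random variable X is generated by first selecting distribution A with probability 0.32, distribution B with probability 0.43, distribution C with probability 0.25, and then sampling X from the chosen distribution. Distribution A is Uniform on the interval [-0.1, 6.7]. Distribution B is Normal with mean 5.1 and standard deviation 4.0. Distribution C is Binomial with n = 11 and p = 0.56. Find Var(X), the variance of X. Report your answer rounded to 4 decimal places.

Per component, A: μ=3.3, E[X²]=14.7433; B: μ=5.1, E[X²]=42.01; C: μ=6.16, E[X²]=40.656.
E[X] = 0.32·3.3 + 0.43·5.1 + 0.25·6.16 = 4.789.
E[X²] = 0.32·14.7433 + 0.43·42.01 + 0.25·40.656 = 32.9462.
Var(X) = E[X²] − (E[X])² = 32.9462 − 22.9345 = 10.0116.

10.0116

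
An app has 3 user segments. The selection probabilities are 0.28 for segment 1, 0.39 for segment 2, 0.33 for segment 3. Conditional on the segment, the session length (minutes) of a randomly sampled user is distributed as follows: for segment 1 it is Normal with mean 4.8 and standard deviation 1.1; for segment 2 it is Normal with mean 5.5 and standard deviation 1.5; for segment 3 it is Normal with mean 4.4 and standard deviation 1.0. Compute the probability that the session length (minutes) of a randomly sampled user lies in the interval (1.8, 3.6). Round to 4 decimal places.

Conditional on each segment, P(1.8 < X < 3.6): 1: 0.134463; 2: 0.0958184; 3: 0.207194.
By total probability, P(1.8 < X < 3.6) = 0.28·0.134463 + 0.39·0.0958184 + 0.33·0.207194 = 0.143393.

0.1434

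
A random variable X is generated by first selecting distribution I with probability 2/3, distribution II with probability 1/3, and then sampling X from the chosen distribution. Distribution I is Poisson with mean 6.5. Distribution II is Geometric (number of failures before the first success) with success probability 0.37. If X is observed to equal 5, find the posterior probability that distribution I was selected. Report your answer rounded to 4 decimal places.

0.8879

Likelihoods P(X=5 | ·): I: 0.145369; II: 0.0367202.
Posterior ∝ prior × likelihood. Numerator for I: 0.666667·0.145369 = 0.0969126.
Normalizing constant: 0.666667·0.145369 + 0.333333·0.0367202 = 0.109153.
P(I | observation) = 0.0969126 / 0.109153 = 0.887863.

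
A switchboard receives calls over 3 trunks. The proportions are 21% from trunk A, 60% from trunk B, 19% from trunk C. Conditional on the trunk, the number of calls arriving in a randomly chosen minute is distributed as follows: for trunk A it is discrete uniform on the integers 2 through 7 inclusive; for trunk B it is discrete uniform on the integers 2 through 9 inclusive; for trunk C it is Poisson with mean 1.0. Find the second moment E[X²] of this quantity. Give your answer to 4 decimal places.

For each component E[X²] = Var + (mean)², giving A: 23.1667; B: 35.5; C: 2.
Overall E[X²] = 0.21·23.1667 + 0.6·35.5 + 0.19·2 = 26.545.

26.5450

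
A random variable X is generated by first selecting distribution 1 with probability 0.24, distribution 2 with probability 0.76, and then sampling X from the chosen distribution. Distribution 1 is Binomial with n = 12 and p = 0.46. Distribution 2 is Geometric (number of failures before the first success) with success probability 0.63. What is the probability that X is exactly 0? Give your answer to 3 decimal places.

0.479

Conditional on each component, P(X = 0): 1: 0.000614788; 2: 0.63.
By total probability, P(X = 0) = 0.24·0.000614788 + 0.76·0.63 = 0.478948.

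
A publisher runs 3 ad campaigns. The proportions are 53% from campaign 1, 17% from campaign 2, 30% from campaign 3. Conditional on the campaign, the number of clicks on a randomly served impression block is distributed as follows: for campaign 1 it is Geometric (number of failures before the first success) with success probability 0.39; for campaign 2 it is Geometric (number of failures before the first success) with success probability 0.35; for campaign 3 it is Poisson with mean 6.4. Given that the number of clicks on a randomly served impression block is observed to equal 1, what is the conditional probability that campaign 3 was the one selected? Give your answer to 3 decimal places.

Likelihoods P(X=1 | ·): 1: 0.2379; 2: 0.2275; 3: 0.010634.
Posterior ∝ prior × likelihood. Numerator for 3: 0.3·0.010634 = 0.00319019.
Normalizing constant: 0.53·0.2379 + 0.17·0.2275 + 0.3·0.010634 = 0.167952.
P(3 | observation) = 0.00319019 / 0.167952 = 0.0189946.

0.019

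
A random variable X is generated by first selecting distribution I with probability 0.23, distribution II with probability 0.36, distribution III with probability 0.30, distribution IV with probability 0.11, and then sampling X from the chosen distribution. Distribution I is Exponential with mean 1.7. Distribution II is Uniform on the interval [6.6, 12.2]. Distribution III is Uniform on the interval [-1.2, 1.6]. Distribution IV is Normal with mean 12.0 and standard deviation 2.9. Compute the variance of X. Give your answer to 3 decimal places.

24.479

Per component, I: μ=1.7, E[X²]=5.78; II: μ=9.4, E[X²]=90.9733; III: μ=0.2, E[X²]=0.693333; IV: μ=12, E[X²]=152.41.
E[X] = 0.23·1.7 + 0.36·9.4 + 0.3·0.2 + 0.11·12 = 5.155.
E[X²] = 0.23·5.78 + 0.36·90.9733 + 0.3·0.693333 + 0.11·152.41 = 51.0529.
Var(X) = E[X²] − (E[X])² = 51.0529 − 26.574 = 24.4789.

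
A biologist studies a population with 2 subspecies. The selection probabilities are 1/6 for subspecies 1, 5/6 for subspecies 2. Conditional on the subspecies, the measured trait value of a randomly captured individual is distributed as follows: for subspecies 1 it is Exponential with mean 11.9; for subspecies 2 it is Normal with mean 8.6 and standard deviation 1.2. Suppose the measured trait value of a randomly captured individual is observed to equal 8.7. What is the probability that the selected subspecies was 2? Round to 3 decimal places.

Likelihoods f(8.7 | ·): 1: 0.0404523; 2: 0.3313.
Posterior ∝ prior × likelihood. Numerator for 2: 0.833333·0.3313 = 0.276083.
Normalizing constant: 0.166667·0.0404523 + 0.833333·0.3313 = 0.282825.
P(2 | observation) = 0.276083 / 0.282825 = 0.976162.

0.976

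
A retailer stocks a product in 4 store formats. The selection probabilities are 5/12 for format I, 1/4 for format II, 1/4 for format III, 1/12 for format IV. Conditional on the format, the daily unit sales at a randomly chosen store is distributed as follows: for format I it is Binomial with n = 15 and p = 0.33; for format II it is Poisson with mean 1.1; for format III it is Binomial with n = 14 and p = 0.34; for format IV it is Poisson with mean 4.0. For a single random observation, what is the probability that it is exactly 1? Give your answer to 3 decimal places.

0.111

Conditional on each format, P(X = 1): I: 0.0181825; II: 0.366158; III: 0.0214624; IV: 0.0732626.
By total probability, P(X = 1) = 0.416667·0.0181825 + 0.25·0.366158 + 0.25·0.0214624 + 0.0833333·0.0732626 = 0.110586.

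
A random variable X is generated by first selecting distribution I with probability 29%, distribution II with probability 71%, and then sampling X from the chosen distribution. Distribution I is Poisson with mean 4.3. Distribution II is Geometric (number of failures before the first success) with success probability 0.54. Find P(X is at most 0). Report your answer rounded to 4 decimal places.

Conditional on each component, P(X ≤ 0): I: 0.0135686; II: 0.54.
By total probability, P(X ≤ 0) = 0.29·0.0135686 + 0.71·0.54 = 0.387335.

0.3873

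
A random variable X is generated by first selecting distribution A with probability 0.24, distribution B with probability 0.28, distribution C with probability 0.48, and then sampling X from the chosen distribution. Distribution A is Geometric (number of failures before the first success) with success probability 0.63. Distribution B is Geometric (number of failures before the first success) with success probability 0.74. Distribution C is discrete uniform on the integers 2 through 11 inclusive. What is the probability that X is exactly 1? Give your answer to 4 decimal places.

0.1098

Conditional on each component, P(X = 1): A: 0.2331; B: 0.1924; C: 0.
By total probability, P(X = 1) = 0.24·0.2331 + 0.28·0.1924 + 0.48·0 = 0.109816.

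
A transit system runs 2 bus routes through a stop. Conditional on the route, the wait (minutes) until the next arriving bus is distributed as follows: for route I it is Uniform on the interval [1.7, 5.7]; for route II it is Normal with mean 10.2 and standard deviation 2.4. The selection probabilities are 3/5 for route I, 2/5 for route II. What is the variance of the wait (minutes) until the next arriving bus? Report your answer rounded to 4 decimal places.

13.2440

Per component, I: μ=3.7, E[X²]=15.0233; II: μ=10.2, E[X²]=109.8.
E[X] = 0.6·3.7 + 0.4·10.2 = 6.3.
E[X²] = 0.6·15.0233 + 0.4·109.8 = 52.934.
Var(X) = E[X²] − (E[X])² = 52.934 − 39.69 = 13.244.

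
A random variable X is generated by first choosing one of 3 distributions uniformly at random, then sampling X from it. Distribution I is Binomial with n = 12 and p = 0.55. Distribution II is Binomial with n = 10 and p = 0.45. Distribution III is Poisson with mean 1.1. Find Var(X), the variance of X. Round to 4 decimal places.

Per component, I: μ=6.6, E[X²]=46.53; II: μ=4.5, E[X²]=22.725; III: μ=1.1, E[X²]=2.31.
E[X] = 0.333333·6.6 + 0.333333·4.5 + 0.333333·1.1 = 4.06667.
E[X²] = 0.333333·46.53 + 0.333333·22.725 + 0.333333·2.31 = 23.855.
Var(X) = E[X²] − (E[X])² = 23.855 − 16.5378 = 7.31722.

7.3172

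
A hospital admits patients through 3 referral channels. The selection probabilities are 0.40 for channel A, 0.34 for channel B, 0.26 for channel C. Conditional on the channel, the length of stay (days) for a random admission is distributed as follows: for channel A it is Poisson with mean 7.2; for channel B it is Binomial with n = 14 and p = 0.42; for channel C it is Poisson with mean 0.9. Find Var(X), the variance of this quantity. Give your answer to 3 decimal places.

10.831

Per component, A: μ=7.2, E[X²]=59.04; B: μ=5.88, E[X²]=37.9848; C: μ=0.9, E[X²]=1.71.
E[X] = 0.4·7.2 + 0.34·5.88 + 0.26·0.9 = 5.1132.
E[X²] = 0.4·59.04 + 0.34·37.9848 + 0.26·1.71 = 36.9754.
Var(X) = E[X²] − (E[X])² = 36.9754 − 26.1448 = 10.8306.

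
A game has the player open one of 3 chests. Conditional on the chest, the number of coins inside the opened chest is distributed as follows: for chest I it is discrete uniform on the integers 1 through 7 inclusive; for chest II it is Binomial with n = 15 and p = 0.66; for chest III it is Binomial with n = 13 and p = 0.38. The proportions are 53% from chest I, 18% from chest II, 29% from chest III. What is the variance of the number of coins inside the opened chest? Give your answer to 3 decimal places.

8.355

Per component, I: μ=4, E[X²]=20; II: μ=9.9, E[X²]=101.376; III: μ=4.94, E[X²]=27.4664.
E[X] = 0.53·4 + 0.18·9.9 + 0.29·4.94 = 5.3346.
E[X²] = 0.53·20 + 0.18·101.376 + 0.29·27.4664 = 36.8129.
Var(X) = E[X²] − (E[X])² = 36.8129 − 28.458 = 8.35498.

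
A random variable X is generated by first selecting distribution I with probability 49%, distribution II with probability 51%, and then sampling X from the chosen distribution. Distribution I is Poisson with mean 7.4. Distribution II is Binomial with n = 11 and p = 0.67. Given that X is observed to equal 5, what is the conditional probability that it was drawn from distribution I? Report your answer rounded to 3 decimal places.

0.574

Likelihoods P(X=5 | ·): I: 0.113031; II: 0.0805563.
Posterior ∝ prior × likelihood. Numerator for I: 0.49·0.113031 = 0.0553853.
Normalizing constant: 0.49·0.113031 + 0.51·0.0805563 = 0.096469.
P(I | observation) = 0.0553853 / 0.096469 = 0.574125.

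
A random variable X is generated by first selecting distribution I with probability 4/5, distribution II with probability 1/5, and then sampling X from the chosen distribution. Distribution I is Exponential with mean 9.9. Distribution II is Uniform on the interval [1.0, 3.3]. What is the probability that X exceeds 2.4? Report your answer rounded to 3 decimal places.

0.706

Conditional on each component, P(X > 2.4): I: 0.784723; II: 0.391304.
By total probability, P(X > 2.4) = 0.8·0.784723 + 0.2·0.391304 = 0.706039.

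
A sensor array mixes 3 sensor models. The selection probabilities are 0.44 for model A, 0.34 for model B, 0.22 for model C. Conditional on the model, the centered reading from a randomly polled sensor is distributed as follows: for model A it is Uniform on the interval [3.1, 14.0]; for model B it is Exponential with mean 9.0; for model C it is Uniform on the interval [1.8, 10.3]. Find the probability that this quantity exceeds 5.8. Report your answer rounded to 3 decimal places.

0.626

Conditional on each model, P(X > 5.8): A: 0.752294; B: 0.524954; C: 0.529412.
By total probability, P(X > 5.8) = 0.44·0.752294 + 0.34·0.524954 + 0.22·0.529412 = 0.625964.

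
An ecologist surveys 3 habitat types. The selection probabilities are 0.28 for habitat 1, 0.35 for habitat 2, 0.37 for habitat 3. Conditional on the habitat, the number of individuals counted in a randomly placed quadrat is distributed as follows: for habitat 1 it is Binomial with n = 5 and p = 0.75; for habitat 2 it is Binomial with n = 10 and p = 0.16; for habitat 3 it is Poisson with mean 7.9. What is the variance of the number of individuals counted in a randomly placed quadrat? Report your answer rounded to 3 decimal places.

11.033

Per component, 1: μ=3.75, E[X²]=15; 2: μ=1.6, E[X²]=3.904; 3: μ=7.9, E[X²]=70.31.
E[X] = 0.28·3.75 + 0.35·1.6 + 0.37·7.9 = 4.533.
E[X²] = 0.28·15 + 0.35·3.904 + 0.37·70.31 = 31.5811.
Var(X) = E[X²] − (E[X])² = 31.5811 − 20.5481 = 11.033.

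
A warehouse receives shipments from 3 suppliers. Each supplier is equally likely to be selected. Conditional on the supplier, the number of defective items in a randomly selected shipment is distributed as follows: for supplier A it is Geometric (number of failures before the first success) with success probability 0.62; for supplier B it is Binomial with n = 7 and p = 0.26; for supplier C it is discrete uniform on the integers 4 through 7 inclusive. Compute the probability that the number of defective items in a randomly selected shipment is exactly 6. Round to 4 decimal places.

0.0845

Conditional on each supplier, P(X = 6): A: 0.00186678; B: 0.00160018; C: 0.25.
By total probability, P(X = 6) = 0.333333·0.00186678 + 0.333333·0.00160018 + 0.333333·0.25 = 0.084489.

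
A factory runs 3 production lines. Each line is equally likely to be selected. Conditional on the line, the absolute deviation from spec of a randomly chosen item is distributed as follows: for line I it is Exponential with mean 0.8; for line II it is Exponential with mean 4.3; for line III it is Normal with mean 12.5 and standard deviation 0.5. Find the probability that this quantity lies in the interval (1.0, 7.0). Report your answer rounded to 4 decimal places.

0.2942

Conditional on each line, P(1.0 < X < 7.0): I: 0.286346; II: 0.596164; III: 0.
By total probability, P(1.0 < X < 7.0) = 0.333333·0.286346 + 0.333333·0.596164 + 0.333333·0 = 0.29417.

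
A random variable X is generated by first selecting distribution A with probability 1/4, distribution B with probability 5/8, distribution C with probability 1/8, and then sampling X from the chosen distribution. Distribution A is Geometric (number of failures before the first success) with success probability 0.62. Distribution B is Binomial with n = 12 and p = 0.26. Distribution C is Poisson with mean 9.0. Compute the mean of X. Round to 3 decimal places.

3.228

Component means — A: 0.612903; B: 3.12; C: 9.
E[X] = 0.25·0.612903 + 0.625·3.12 + 0.125·9 = 3.22823.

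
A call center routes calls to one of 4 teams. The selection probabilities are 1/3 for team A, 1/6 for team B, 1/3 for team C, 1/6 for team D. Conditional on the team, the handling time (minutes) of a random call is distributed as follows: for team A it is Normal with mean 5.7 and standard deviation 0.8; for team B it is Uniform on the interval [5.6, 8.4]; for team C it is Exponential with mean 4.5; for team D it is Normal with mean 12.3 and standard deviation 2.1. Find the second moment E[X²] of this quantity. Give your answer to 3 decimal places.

For each component E[X²] = Var + (mean)², giving A: 33.13; B: 49.6533; C: 40.5; D: 155.7.
Overall E[X²] = 0.333333·33.13 + 0.166667·49.6533 + 0.333333·40.5 + 0.166667·155.7 = 58.7689.

58.769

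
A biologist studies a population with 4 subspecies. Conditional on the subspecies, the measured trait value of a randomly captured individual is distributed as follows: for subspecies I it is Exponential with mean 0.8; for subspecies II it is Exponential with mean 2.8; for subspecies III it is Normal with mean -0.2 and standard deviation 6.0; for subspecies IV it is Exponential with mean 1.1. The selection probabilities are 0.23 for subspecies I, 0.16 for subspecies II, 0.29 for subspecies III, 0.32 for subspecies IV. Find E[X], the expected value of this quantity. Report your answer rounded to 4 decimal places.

0.9260

Component means — I: 0.8; II: 2.8; III: -0.2; IV: 1.1.
E[X] = 0.23·0.8 + 0.16·2.8 + 0.29·-0.2 + 0.32·1.1 = 0.926.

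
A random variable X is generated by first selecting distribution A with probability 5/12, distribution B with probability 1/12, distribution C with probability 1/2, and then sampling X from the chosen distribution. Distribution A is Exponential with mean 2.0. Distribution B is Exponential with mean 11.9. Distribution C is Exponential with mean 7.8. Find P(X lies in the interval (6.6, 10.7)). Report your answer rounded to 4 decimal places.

Conditional on each component, P(6.6 < X < 10.7): A: 0.032135; B: 0.167378; C: 0.175411.
By total probability, P(6.6 < X < 10.7) = 0.416667·0.032135 + 0.0833333·0.167378 + 0.5·0.175411 = 0.115043.

0.1150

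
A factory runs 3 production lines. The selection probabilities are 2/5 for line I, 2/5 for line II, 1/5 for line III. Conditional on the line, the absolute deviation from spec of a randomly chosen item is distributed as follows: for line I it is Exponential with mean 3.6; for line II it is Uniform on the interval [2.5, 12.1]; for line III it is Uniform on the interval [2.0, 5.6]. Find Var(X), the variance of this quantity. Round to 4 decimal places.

Per component, I: μ=3.6, E[X²]=25.92; II: μ=7.3, E[X²]=60.97; III: μ=3.8, E[X²]=15.52.
E[X] = 0.4·3.6 + 0.4·7.3 + 0.2·3.8 = 5.12.
E[X²] = 0.4·25.92 + 0.4·60.97 + 0.2·15.52 = 37.86.
Var(X) = E[X²] − (E[X])² = 37.86 − 26.2144 = 11.6456.

11.6456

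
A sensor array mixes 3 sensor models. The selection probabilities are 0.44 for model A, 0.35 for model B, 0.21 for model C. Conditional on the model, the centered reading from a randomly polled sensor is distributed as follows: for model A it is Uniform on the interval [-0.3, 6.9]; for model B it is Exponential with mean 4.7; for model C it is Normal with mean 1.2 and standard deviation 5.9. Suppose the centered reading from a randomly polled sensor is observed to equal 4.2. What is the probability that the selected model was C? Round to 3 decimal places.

Likelihoods f(4.2 | ·): A: 0.138889; B: 0.0870581; C: 0.0594176.
Posterior ∝ prior × likelihood. Numerator for C: 0.21·0.0594176 = 0.0124777.
Normalizing constant: 0.44·0.138889 + 0.35·0.0870581 + 0.21·0.0594176 = 0.104059.
P(C | observation) = 0.0124777 / 0.104059 = 0.11991.

0.120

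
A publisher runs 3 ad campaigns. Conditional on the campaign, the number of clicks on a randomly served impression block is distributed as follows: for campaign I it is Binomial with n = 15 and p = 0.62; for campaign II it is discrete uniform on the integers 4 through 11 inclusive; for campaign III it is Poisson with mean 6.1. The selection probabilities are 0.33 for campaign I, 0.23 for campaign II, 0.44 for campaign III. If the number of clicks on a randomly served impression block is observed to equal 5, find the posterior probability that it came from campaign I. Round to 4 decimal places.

0.0549

Likelihoods P(X=5 | ·): I: 0.0172723; II: 0.125; III: 0.15786.
Posterior ∝ prior × likelihood. Numerator for I: 0.33·0.0172723 = 0.00569985.
Normalizing constant: 0.33·0.0172723 + 0.23·0.125 + 0.44·0.15786 = 0.103908.
P(I | observation) = 0.00569985 / 0.103908 = 0.0548547.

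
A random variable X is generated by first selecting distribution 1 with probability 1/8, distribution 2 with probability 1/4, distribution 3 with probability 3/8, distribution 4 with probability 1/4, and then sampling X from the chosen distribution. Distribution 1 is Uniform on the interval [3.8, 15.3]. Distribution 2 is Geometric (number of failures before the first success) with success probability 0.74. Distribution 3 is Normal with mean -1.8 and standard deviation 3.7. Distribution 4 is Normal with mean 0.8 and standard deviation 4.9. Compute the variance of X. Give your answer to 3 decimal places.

24.788

Per component, 1: μ=9.55, E[X²]=102.223; 2: μ=0.351351, E[X²]=0.598247; 3: μ=-1.8, E[X²]=16.93; 4: μ=0.8, E[X²]=24.65.
E[X] = 0.125·9.55 + 0.25·0.351351 + 0.375·-1.8 + 0.25·0.8 = 0.806588.
E[X²] = 0.125·102.223 + 0.25·0.598247 + 0.375·16.93 + 0.25·24.65 = 25.4387.
Var(X) = E[X²] − (E[X])² = 25.4387 − 0.650584 = 24.7881.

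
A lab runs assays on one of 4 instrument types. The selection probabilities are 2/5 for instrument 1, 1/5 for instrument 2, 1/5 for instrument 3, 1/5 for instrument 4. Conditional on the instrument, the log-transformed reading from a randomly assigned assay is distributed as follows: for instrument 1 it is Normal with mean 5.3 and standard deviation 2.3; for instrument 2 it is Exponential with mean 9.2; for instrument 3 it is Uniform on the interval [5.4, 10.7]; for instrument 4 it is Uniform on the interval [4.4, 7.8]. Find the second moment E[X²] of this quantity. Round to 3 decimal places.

For each component E[X²] = Var + (mean)², giving 1: 33.38; 2: 169.28; 3: 67.1433; 4: 38.1733.
Overall E[X²] = 0.4·33.38 + 0.2·169.28 + 0.2·67.1433 + 0.2·38.1733 = 68.2713.

68.271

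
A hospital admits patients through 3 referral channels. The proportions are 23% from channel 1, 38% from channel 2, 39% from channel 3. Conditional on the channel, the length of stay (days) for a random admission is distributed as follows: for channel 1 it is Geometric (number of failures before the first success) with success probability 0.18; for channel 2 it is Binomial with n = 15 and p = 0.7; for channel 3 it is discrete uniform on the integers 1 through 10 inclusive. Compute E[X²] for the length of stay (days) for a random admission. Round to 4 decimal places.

68.7012

For each component E[X²] = Var + (mean)², giving 1: 46.0617; 2: 113.4; 3: 38.5.
Overall E[X²] = 0.23·46.0617 + 0.38·113.4 + 0.39·38.5 = 68.7012.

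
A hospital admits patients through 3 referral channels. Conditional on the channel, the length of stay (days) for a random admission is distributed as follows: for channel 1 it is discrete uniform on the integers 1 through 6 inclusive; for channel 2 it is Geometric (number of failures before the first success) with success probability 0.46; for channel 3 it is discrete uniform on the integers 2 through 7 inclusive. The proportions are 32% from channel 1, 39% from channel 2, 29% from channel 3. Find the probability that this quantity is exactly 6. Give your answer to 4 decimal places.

Conditional on each channel, P(X = 6): 1: 0.166667; 2: 0.0114057; 3: 0.166667.
By total probability, P(X = 6) = 0.32·0.166667 + 0.39·0.0114057 + 0.29·0.166667 = 0.106115.

0.1061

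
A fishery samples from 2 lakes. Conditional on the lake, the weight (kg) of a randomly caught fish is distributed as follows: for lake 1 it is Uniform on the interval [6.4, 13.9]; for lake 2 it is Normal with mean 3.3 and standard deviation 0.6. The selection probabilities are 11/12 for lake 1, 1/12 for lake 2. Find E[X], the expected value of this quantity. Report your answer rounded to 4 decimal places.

9.5792

Component means — 1: 10.15; 2: 3.3.
E[X] = 0.916667·10.15 + 0.0833333·3.3 = 9.57917.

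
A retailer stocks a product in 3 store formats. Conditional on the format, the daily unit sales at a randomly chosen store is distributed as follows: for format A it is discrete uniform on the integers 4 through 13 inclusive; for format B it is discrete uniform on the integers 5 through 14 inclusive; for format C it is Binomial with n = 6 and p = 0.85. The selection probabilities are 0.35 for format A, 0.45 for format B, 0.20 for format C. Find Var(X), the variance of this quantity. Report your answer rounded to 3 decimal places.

Per component, A: μ=8.5, E[X²]=80.5; B: μ=9.5, E[X²]=98.5; C: μ=5.1, E[X²]=26.775.
E[X] = 0.35·8.5 + 0.45·9.5 + 0.2·5.1 = 8.27.
E[X²] = 0.35·80.5 + 0.45·98.5 + 0.2·26.775 = 77.855.
Var(X) = E[X²] − (E[X])² = 77.855 − 68.3929 = 9.4621.

9.462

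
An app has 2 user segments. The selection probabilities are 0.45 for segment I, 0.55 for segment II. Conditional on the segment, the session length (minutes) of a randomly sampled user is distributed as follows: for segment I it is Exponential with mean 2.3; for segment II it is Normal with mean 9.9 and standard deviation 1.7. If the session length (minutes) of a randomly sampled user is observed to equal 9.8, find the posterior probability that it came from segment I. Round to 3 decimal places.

0.021

Likelihoods f(9.8 | ·): I: 0.00613479; II: 0.234266.
Posterior ∝ prior × likelihood. Numerator for I: 0.45·0.00613479 = 0.00276066.
Normalizing constant: 0.45·0.00613479 + 0.55·0.234266 = 0.131607.
P(I | observation) = 0.00276066 / 0.131607 = 0.0209765.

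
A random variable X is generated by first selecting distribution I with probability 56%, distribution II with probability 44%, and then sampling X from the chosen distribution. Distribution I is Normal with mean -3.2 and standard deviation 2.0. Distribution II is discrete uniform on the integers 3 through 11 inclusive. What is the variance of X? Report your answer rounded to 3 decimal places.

30.809

Per component, I: μ=-3.2, E[X²]=14.24; II: μ=7, E[X²]=55.6667.
E[X] = 0.56·-3.2 + 0.44·7 = 1.288.
E[X²] = 0.56·14.24 + 0.44·55.6667 = 32.4677.
Var(X) = E[X²] − (E[X])² = 32.4677 − 1.65894 = 30.8088.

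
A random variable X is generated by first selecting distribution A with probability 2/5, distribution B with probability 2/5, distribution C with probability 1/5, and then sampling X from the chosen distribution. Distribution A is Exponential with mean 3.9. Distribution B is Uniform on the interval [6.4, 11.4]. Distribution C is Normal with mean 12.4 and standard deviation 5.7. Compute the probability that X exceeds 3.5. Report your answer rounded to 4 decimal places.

Conditional on each component, P(X > 3.5): A: 0.407613; B: 1; C: 0.940786.
By total probability, P(X > 3.5) = 0.4·0.407613 + 0.4·1 + 0.2·0.940786 = 0.751203.

0.7512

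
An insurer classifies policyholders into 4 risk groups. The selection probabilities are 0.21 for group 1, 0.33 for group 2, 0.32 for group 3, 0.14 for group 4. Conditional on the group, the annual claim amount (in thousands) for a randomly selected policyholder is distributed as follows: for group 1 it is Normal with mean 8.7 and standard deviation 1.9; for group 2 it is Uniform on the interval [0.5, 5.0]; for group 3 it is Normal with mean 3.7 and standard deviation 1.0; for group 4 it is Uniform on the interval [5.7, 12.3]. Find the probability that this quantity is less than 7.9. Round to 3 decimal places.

0.767

Conditional on each group, P(X < 7.9): 1: 0.336858; 2: 1; 3: 0.999987; 4: 0.333333.
By total probability, P(X < 7.9) = 0.21·0.336858 + 0.33·1 + 0.32·0.999987 + 0.14·0.333333 = 0.767403.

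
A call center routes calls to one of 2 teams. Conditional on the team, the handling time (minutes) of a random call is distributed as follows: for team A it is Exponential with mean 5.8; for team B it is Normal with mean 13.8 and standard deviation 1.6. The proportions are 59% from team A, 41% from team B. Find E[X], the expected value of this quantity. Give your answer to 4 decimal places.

Component means — A: 5.8; B: 13.8.
E[X] = 0.59·5.8 + 0.41·13.8 = 9.08.

9.0800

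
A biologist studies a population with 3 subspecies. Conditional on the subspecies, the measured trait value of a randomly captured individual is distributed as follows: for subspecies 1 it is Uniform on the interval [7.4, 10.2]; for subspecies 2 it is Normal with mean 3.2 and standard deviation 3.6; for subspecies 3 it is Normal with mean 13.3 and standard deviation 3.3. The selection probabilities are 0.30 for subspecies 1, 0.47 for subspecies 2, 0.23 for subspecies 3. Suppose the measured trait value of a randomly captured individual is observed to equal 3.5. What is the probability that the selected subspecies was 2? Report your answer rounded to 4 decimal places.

Likelihoods f(3.5 | ·): 1: 0; 2: 0.110433; 3: 0.00147012.
Posterior ∝ prior × likelihood. Numerator for 2: 0.47·0.110433 = 0.0519036.
Normalizing constant: 0.3·0 + 0.47·0.110433 + 0.23·0.00147012 = 0.0522417.
P(2 | observation) = 0.0519036 / 0.0522417 = 0.993528.

0.9935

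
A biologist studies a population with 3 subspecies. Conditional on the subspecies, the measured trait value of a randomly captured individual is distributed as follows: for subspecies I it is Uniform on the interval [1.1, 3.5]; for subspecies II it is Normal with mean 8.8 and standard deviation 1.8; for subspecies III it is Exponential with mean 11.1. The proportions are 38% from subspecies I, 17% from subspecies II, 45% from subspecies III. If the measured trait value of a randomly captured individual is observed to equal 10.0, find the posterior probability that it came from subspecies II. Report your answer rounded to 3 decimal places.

Likelihoods f(10.0 | ·): I: 0; II: 0.177471; III: 0.0365949.
Posterior ∝ prior × likelihood. Numerator for II: 0.17·0.177471 = 0.0301701.
Normalizing constant: 0.38·0 + 0.17·0.177471 + 0.45·0.0365949 = 0.0466378.
P(II | observation) = 0.0301701 / 0.0466378 = 0.646902.

0.647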